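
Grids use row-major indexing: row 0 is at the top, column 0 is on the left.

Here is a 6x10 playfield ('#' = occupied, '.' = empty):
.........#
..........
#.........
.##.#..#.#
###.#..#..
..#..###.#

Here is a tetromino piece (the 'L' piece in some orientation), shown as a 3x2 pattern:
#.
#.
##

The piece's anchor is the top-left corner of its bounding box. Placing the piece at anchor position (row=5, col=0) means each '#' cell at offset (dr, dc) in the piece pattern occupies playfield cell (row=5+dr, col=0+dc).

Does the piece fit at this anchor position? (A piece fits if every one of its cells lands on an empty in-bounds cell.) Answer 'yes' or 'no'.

Check each piece cell at anchor (5, 0):
  offset (0,0) -> (5,0): empty -> OK
  offset (1,0) -> (6,0): out of bounds -> FAIL
  offset (2,0) -> (7,0): out of bounds -> FAIL
  offset (2,1) -> (7,1): out of bounds -> FAIL
All cells valid: no

Answer: no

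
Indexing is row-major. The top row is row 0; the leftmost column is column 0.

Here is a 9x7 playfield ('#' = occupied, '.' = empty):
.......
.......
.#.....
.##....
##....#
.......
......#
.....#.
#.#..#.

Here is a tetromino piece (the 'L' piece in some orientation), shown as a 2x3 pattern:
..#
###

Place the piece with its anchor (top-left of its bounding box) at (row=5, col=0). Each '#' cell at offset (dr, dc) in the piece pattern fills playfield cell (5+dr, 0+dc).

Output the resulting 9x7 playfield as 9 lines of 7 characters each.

Answer: .......
.......
.#.....
.##....
##....#
..#....
###...#
.....#.
#.#..#.

Derivation:
Fill (5+0,0+2) = (5,2)
Fill (5+1,0+0) = (6,0)
Fill (5+1,0+1) = (6,1)
Fill (5+1,0+2) = (6,2)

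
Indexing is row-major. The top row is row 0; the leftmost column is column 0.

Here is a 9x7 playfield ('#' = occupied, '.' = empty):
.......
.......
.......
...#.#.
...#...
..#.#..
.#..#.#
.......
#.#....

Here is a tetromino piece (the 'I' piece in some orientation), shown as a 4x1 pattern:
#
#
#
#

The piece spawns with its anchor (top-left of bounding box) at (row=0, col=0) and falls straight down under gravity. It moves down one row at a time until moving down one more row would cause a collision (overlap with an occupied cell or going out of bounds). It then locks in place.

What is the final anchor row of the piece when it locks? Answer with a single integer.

Spawn at (row=0, col=0). Try each row:
  row 0: fits
  row 1: fits
  row 2: fits
  row 3: fits
  row 4: fits
  row 5: blocked -> lock at row 4

Answer: 4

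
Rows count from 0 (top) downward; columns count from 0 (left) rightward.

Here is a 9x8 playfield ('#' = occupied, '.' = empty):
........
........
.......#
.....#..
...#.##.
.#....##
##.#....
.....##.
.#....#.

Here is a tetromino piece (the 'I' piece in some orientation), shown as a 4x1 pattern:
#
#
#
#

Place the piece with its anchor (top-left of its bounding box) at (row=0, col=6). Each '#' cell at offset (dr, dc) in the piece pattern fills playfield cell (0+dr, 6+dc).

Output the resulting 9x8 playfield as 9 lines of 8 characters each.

Fill (0+0,6+0) = (0,6)
Fill (0+1,6+0) = (1,6)
Fill (0+2,6+0) = (2,6)
Fill (0+3,6+0) = (3,6)

Answer: ......#.
......#.
......##
.....##.
...#.##.
.#....##
##.#....
.....##.
.#....#.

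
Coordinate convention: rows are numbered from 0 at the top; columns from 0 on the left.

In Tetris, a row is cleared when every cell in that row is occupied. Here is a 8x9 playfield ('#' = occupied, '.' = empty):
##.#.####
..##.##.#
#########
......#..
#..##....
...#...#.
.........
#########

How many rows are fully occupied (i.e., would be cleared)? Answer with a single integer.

Answer: 2

Derivation:
Check each row:
  row 0: 2 empty cells -> not full
  row 1: 4 empty cells -> not full
  row 2: 0 empty cells -> FULL (clear)
  row 3: 8 empty cells -> not full
  row 4: 6 empty cells -> not full
  row 5: 7 empty cells -> not full
  row 6: 9 empty cells -> not full
  row 7: 0 empty cells -> FULL (clear)
Total rows cleared: 2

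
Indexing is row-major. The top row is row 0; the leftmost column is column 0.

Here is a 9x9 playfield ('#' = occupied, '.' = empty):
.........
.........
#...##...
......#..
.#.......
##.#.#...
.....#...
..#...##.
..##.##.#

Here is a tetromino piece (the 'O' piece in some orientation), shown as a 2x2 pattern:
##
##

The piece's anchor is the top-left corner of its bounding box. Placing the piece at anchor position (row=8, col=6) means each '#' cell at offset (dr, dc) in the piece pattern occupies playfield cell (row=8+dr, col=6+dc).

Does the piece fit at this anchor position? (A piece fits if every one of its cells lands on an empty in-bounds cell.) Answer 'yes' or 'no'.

Check each piece cell at anchor (8, 6):
  offset (0,0) -> (8,6): occupied ('#') -> FAIL
  offset (0,1) -> (8,7): empty -> OK
  offset (1,0) -> (9,6): out of bounds -> FAIL
  offset (1,1) -> (9,7): out of bounds -> FAIL
All cells valid: no

Answer: no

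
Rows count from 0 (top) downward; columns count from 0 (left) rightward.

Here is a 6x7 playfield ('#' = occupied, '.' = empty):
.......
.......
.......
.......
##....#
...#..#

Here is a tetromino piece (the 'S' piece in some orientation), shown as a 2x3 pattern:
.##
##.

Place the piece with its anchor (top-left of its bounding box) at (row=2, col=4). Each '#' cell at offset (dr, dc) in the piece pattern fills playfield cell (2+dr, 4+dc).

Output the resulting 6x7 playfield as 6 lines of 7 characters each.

Answer: .......
.......
.....##
....##.
##....#
...#..#

Derivation:
Fill (2+0,4+1) = (2,5)
Fill (2+0,4+2) = (2,6)
Fill (2+1,4+0) = (3,4)
Fill (2+1,4+1) = (3,5)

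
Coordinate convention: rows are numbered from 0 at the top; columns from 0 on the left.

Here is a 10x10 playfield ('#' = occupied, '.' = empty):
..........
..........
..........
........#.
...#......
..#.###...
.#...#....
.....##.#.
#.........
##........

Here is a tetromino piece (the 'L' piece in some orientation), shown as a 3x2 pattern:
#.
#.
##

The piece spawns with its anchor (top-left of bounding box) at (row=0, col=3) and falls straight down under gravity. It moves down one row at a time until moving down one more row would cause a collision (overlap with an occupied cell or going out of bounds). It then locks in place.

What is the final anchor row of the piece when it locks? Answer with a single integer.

Answer: 1

Derivation:
Spawn at (row=0, col=3). Try each row:
  row 0: fits
  row 1: fits
  row 2: blocked -> lock at row 1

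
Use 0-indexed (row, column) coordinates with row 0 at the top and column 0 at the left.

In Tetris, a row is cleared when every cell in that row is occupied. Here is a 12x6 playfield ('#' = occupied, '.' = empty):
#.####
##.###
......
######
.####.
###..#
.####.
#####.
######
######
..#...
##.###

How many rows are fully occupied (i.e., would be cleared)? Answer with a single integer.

Answer: 3

Derivation:
Check each row:
  row 0: 1 empty cell -> not full
  row 1: 1 empty cell -> not full
  row 2: 6 empty cells -> not full
  row 3: 0 empty cells -> FULL (clear)
  row 4: 2 empty cells -> not full
  row 5: 2 empty cells -> not full
  row 6: 2 empty cells -> not full
  row 7: 1 empty cell -> not full
  row 8: 0 empty cells -> FULL (clear)
  row 9: 0 empty cells -> FULL (clear)
  row 10: 5 empty cells -> not full
  row 11: 1 empty cell -> not full
Total rows cleared: 3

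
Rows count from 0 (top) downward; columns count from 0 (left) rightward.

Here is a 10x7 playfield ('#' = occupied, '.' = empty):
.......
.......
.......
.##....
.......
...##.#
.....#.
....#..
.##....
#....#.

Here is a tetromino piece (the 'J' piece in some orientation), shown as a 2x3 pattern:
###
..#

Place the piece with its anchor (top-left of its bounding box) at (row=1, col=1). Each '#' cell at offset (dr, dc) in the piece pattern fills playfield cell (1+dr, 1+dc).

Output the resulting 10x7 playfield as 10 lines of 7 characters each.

Answer: .......
.###...
...#...
.##....
.......
...##.#
.....#.
....#..
.##....
#....#.

Derivation:
Fill (1+0,1+0) = (1,1)
Fill (1+0,1+1) = (1,2)
Fill (1+0,1+2) = (1,3)
Fill (1+1,1+2) = (2,3)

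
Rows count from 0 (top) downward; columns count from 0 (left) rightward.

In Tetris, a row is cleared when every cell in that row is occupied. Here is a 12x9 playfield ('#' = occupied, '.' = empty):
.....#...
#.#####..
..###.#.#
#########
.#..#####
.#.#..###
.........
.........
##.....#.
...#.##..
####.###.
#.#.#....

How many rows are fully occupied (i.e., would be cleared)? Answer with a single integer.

Check each row:
  row 0: 8 empty cells -> not full
  row 1: 3 empty cells -> not full
  row 2: 4 empty cells -> not full
  row 3: 0 empty cells -> FULL (clear)
  row 4: 3 empty cells -> not full
  row 5: 4 empty cells -> not full
  row 6: 9 empty cells -> not full
  row 7: 9 empty cells -> not full
  row 8: 6 empty cells -> not full
  row 9: 6 empty cells -> not full
  row 10: 2 empty cells -> not full
  row 11: 6 empty cells -> not full
Total rows cleared: 1

Answer: 1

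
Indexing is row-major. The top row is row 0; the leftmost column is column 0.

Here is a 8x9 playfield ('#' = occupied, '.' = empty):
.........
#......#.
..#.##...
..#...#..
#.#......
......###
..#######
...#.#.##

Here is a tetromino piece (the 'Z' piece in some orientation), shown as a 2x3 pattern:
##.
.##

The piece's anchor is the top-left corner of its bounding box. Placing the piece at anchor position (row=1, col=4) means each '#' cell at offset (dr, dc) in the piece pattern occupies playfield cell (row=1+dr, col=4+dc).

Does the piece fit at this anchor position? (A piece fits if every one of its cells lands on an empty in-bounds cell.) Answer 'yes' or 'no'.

Check each piece cell at anchor (1, 4):
  offset (0,0) -> (1,4): empty -> OK
  offset (0,1) -> (1,5): empty -> OK
  offset (1,1) -> (2,5): occupied ('#') -> FAIL
  offset (1,2) -> (2,6): empty -> OK
All cells valid: no

Answer: no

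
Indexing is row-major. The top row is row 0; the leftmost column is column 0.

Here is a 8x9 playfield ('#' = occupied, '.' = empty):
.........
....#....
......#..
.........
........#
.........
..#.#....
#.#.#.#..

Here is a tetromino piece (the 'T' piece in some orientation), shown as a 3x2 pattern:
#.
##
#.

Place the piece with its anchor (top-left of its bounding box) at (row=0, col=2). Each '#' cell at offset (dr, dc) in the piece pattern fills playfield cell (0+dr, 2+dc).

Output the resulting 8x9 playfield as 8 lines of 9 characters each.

Answer: ..#......
..###....
..#...#..
.........
........#
.........
..#.#....
#.#.#.#..

Derivation:
Fill (0+0,2+0) = (0,2)
Fill (0+1,2+0) = (1,2)
Fill (0+1,2+1) = (1,3)
Fill (0+2,2+0) = (2,2)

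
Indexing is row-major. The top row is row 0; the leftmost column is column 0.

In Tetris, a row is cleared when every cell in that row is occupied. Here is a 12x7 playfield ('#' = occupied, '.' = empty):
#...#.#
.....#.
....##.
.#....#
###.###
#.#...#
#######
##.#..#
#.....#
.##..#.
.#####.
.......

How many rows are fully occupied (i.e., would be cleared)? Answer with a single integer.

Check each row:
  row 0: 4 empty cells -> not full
  row 1: 6 empty cells -> not full
  row 2: 5 empty cells -> not full
  row 3: 5 empty cells -> not full
  row 4: 1 empty cell -> not full
  row 5: 4 empty cells -> not full
  row 6: 0 empty cells -> FULL (clear)
  row 7: 3 empty cells -> not full
  row 8: 5 empty cells -> not full
  row 9: 4 empty cells -> not full
  row 10: 2 empty cells -> not full
  row 11: 7 empty cells -> not full
Total rows cleared: 1

Answer: 1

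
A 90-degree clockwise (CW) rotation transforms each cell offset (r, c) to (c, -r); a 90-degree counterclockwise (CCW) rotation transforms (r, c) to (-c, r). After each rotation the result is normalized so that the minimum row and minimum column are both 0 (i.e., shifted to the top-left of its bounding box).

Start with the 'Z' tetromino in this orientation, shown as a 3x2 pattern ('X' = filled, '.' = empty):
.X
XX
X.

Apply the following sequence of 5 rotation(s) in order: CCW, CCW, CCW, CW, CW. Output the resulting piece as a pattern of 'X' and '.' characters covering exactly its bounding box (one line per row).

Start:
.X
XX
X.
After rotation 1 (CCW):
XX.
.XX
After rotation 2 (CCW):
.X
XX
X.
After rotation 3 (CCW):
XX.
.XX
After rotation 4 (CW):
.X
XX
X.
After rotation 5 (CW):
XX.
.XX

Answer: XX.
.XX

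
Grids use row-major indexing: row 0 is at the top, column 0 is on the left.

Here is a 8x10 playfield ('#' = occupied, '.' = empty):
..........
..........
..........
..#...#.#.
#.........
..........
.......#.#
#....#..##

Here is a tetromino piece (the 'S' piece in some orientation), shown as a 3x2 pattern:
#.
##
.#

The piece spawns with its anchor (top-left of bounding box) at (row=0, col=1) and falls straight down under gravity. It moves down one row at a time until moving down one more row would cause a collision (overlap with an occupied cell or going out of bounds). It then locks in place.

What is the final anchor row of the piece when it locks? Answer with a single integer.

Answer: 0

Derivation:
Spawn at (row=0, col=1). Try each row:
  row 0: fits
  row 1: blocked -> lock at row 0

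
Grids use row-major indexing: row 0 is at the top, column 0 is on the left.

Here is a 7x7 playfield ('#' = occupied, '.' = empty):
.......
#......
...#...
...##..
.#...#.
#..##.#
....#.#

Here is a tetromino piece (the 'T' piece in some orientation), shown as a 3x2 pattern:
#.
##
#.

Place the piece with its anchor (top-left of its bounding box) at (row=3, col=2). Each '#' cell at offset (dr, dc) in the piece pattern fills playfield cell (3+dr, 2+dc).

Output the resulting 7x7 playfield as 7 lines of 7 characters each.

Fill (3+0,2+0) = (3,2)
Fill (3+1,2+0) = (4,2)
Fill (3+1,2+1) = (4,3)
Fill (3+2,2+0) = (5,2)

Answer: .......
#......
...#...
..###..
.###.#.
#.###.#
....#.#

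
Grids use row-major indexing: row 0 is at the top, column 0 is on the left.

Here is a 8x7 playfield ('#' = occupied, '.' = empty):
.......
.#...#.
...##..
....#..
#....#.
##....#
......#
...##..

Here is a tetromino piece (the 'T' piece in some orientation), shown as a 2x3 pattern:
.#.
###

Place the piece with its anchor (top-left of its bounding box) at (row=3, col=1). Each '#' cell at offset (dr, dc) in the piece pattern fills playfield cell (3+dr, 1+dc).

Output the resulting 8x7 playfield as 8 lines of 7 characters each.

Fill (3+0,1+1) = (3,2)
Fill (3+1,1+0) = (4,1)
Fill (3+1,1+1) = (4,2)
Fill (3+1,1+2) = (4,3)

Answer: .......
.#...#.
...##..
..#.#..
####.#.
##....#
......#
...##..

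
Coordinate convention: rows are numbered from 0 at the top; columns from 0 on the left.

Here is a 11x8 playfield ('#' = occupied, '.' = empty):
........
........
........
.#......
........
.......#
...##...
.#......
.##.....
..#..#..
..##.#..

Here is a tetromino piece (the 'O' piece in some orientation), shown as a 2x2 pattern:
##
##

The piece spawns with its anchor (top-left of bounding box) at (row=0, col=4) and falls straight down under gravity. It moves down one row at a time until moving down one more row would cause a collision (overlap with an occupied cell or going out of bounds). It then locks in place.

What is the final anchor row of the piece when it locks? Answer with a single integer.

Spawn at (row=0, col=4). Try each row:
  row 0: fits
  row 1: fits
  row 2: fits
  row 3: fits
  row 4: fits
  row 5: blocked -> lock at row 4

Answer: 4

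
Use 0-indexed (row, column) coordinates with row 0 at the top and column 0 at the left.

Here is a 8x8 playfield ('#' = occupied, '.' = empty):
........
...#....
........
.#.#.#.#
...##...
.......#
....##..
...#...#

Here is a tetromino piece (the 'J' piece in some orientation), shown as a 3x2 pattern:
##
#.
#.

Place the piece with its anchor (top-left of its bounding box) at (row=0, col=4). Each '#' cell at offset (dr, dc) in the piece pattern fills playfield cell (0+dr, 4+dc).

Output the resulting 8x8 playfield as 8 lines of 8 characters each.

Fill (0+0,4+0) = (0,4)
Fill (0+0,4+1) = (0,5)
Fill (0+1,4+0) = (1,4)
Fill (0+2,4+0) = (2,4)

Answer: ....##..
...##...
....#...
.#.#.#.#
...##...
.......#
....##..
...#...#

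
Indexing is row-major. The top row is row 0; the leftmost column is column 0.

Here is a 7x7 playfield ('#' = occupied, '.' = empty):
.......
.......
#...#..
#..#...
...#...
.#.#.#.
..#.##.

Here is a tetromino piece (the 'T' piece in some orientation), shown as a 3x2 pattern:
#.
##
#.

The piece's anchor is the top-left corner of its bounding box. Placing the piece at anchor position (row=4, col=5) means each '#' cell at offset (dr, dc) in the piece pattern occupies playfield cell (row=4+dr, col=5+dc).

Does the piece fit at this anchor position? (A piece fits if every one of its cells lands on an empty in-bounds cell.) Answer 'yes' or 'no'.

Answer: no

Derivation:
Check each piece cell at anchor (4, 5):
  offset (0,0) -> (4,5): empty -> OK
  offset (1,0) -> (5,5): occupied ('#') -> FAIL
  offset (1,1) -> (5,6): empty -> OK
  offset (2,0) -> (6,5): occupied ('#') -> FAIL
All cells valid: no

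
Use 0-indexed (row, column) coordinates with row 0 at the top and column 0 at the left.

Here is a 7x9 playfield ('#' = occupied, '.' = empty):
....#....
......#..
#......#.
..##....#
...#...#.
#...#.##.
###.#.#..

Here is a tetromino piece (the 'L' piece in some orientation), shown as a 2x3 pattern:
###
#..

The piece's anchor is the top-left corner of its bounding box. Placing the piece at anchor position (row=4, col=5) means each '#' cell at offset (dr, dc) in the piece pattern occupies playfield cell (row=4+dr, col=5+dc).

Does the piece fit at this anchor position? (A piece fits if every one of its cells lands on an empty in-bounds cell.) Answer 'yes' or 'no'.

Answer: no

Derivation:
Check each piece cell at anchor (4, 5):
  offset (0,0) -> (4,5): empty -> OK
  offset (0,1) -> (4,6): empty -> OK
  offset (0,2) -> (4,7): occupied ('#') -> FAIL
  offset (1,0) -> (5,5): empty -> OK
All cells valid: no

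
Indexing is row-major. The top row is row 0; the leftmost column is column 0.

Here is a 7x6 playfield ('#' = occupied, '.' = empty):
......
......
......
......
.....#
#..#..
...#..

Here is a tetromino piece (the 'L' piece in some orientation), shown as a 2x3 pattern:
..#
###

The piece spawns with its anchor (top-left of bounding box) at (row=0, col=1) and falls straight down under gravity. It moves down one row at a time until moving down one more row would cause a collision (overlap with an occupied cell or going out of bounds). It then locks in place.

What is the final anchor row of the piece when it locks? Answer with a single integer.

Answer: 3

Derivation:
Spawn at (row=0, col=1). Try each row:
  row 0: fits
  row 1: fits
  row 2: fits
  row 3: fits
  row 4: blocked -> lock at row 3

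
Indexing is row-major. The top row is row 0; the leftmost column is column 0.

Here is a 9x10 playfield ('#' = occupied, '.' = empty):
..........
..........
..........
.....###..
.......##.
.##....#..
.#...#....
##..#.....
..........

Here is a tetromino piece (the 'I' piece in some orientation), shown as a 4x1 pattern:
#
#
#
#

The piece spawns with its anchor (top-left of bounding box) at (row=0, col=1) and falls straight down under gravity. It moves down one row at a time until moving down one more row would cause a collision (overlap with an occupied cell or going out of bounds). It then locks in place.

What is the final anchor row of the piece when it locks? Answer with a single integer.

Spawn at (row=0, col=1). Try each row:
  row 0: fits
  row 1: fits
  row 2: blocked -> lock at row 1

Answer: 1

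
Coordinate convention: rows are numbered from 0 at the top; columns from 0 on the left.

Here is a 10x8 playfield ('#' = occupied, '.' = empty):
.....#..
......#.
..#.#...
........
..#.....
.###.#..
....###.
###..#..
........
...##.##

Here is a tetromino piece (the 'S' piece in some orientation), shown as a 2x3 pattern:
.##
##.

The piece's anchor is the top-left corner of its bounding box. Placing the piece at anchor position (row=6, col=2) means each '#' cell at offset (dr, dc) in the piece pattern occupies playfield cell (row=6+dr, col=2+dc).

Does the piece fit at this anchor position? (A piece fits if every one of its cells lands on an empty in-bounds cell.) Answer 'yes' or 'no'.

Check each piece cell at anchor (6, 2):
  offset (0,1) -> (6,3): empty -> OK
  offset (0,2) -> (6,4): occupied ('#') -> FAIL
  offset (1,0) -> (7,2): occupied ('#') -> FAIL
  offset (1,1) -> (7,3): empty -> OK
All cells valid: no

Answer: no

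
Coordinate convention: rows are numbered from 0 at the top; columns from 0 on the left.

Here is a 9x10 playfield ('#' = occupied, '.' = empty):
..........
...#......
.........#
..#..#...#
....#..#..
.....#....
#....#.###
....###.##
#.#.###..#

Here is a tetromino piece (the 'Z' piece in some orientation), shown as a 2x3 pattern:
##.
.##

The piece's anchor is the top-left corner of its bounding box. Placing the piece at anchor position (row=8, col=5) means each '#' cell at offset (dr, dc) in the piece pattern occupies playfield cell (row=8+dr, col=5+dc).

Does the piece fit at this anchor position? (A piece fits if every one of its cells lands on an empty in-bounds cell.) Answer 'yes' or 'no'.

Check each piece cell at anchor (8, 5):
  offset (0,0) -> (8,5): occupied ('#') -> FAIL
  offset (0,1) -> (8,6): occupied ('#') -> FAIL
  offset (1,1) -> (9,6): out of bounds -> FAIL
  offset (1,2) -> (9,7): out of bounds -> FAIL
All cells valid: no

Answer: no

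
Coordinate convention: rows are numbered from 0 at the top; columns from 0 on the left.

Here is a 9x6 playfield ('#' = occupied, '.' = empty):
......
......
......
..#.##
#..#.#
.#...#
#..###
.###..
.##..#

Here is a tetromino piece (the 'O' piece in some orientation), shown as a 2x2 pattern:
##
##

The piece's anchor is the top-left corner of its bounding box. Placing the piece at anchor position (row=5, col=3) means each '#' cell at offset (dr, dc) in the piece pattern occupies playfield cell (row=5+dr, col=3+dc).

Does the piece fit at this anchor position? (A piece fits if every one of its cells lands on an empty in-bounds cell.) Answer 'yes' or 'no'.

Answer: no

Derivation:
Check each piece cell at anchor (5, 3):
  offset (0,0) -> (5,3): empty -> OK
  offset (0,1) -> (5,4): empty -> OK
  offset (1,0) -> (6,3): occupied ('#') -> FAIL
  offset (1,1) -> (6,4): occupied ('#') -> FAIL
All cells valid: no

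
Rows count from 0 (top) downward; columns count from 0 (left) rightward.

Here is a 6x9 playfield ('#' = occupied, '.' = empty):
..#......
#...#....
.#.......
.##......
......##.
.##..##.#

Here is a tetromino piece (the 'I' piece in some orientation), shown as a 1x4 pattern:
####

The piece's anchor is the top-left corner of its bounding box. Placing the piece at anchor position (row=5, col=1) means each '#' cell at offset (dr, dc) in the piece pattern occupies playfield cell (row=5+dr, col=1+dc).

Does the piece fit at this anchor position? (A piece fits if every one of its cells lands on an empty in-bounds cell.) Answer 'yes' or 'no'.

Check each piece cell at anchor (5, 1):
  offset (0,0) -> (5,1): occupied ('#') -> FAIL
  offset (0,1) -> (5,2): occupied ('#') -> FAIL
  offset (0,2) -> (5,3): empty -> OK
  offset (0,3) -> (5,4): empty -> OK
All cells valid: no

Answer: no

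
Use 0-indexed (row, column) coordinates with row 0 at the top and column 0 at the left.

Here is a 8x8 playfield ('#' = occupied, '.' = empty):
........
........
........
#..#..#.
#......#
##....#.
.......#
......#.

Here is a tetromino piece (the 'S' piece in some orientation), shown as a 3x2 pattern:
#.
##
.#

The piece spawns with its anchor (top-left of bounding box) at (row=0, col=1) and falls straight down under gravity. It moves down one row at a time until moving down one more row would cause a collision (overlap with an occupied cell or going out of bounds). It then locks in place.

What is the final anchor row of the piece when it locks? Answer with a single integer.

Answer: 3

Derivation:
Spawn at (row=0, col=1). Try each row:
  row 0: fits
  row 1: fits
  row 2: fits
  row 3: fits
  row 4: blocked -> lock at row 3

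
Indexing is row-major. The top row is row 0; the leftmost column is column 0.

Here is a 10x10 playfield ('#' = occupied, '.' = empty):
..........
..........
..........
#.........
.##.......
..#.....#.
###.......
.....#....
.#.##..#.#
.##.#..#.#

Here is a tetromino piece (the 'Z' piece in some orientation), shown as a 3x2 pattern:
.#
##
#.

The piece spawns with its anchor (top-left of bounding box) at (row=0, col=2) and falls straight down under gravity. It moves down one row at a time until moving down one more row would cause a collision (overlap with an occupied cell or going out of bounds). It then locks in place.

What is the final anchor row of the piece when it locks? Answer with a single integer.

Spawn at (row=0, col=2). Try each row:
  row 0: fits
  row 1: fits
  row 2: blocked -> lock at row 1

Answer: 1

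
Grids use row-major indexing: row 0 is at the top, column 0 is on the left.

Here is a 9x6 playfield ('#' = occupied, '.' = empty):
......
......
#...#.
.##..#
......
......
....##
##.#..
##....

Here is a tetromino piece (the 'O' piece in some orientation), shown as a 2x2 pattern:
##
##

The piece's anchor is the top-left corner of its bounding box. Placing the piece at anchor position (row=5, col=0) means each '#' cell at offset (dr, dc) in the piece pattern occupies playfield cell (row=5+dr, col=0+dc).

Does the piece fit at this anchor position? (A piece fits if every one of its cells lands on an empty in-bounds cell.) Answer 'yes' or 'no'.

Answer: yes

Derivation:
Check each piece cell at anchor (5, 0):
  offset (0,0) -> (5,0): empty -> OK
  offset (0,1) -> (5,1): empty -> OK
  offset (1,0) -> (6,0): empty -> OK
  offset (1,1) -> (6,1): empty -> OK
All cells valid: yes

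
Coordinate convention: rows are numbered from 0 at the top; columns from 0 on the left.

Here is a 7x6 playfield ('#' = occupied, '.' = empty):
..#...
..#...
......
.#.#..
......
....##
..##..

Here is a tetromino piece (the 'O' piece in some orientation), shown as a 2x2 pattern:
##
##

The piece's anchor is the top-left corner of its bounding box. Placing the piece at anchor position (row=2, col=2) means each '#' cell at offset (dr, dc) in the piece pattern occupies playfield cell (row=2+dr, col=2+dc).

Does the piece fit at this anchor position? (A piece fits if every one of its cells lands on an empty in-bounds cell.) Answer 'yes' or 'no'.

Check each piece cell at anchor (2, 2):
  offset (0,0) -> (2,2): empty -> OK
  offset (0,1) -> (2,3): empty -> OK
  offset (1,0) -> (3,2): empty -> OK
  offset (1,1) -> (3,3): occupied ('#') -> FAIL
All cells valid: no

Answer: no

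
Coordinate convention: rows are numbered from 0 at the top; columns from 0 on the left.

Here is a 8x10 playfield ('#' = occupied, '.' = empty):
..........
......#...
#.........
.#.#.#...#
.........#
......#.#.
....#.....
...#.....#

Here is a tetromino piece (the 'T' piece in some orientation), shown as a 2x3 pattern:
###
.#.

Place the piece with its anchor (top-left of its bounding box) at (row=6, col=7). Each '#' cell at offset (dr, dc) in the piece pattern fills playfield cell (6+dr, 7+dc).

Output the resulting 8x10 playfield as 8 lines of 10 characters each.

Answer: ..........
......#...
#.........
.#.#.#...#
.........#
......#.#.
....#..###
...#....##

Derivation:
Fill (6+0,7+0) = (6,7)
Fill (6+0,7+1) = (6,8)
Fill (6+0,7+2) = (6,9)
Fill (6+1,7+1) = (7,8)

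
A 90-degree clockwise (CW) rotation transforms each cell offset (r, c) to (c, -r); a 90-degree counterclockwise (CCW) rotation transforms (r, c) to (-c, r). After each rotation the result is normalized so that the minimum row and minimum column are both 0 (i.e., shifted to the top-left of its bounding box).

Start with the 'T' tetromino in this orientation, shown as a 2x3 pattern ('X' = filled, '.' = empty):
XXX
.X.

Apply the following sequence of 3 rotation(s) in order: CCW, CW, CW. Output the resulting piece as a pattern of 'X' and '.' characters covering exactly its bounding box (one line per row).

Answer: .X
XX
.X

Derivation:
Start:
XXX
.X.
After rotation 1 (CCW):
X.
XX
X.
After rotation 2 (CW):
XXX
.X.
After rotation 3 (CW):
.X
XX
.X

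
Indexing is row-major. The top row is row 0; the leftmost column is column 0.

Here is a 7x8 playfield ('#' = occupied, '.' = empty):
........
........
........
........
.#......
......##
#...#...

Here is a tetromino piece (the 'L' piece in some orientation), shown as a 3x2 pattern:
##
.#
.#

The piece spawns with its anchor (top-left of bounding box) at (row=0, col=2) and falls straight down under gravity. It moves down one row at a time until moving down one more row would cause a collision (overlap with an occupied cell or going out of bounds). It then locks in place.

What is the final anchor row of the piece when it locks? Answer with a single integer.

Answer: 4

Derivation:
Spawn at (row=0, col=2). Try each row:
  row 0: fits
  row 1: fits
  row 2: fits
  row 3: fits
  row 4: fits
  row 5: blocked -> lock at row 4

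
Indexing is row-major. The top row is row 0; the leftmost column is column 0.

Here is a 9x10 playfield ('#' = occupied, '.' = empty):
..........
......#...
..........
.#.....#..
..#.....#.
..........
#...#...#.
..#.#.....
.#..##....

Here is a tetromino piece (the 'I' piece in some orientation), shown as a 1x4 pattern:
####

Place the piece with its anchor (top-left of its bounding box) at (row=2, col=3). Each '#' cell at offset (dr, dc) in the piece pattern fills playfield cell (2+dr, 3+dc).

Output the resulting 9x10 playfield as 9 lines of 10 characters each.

Answer: ..........
......#...
...####...
.#.....#..
..#.....#.
..........
#...#...#.
..#.#.....
.#..##....

Derivation:
Fill (2+0,3+0) = (2,3)
Fill (2+0,3+1) = (2,4)
Fill (2+0,3+2) = (2,5)
Fill (2+0,3+3) = (2,6)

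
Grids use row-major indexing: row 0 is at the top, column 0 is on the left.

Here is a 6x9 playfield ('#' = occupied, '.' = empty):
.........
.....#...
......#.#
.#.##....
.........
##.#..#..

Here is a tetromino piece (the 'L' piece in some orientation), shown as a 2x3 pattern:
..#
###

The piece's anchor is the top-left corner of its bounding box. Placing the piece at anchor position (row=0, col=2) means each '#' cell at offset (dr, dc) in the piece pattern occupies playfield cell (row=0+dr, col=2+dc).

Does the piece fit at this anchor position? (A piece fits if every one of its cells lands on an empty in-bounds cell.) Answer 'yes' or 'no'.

Check each piece cell at anchor (0, 2):
  offset (0,2) -> (0,4): empty -> OK
  offset (1,0) -> (1,2): empty -> OK
  offset (1,1) -> (1,3): empty -> OK
  offset (1,2) -> (1,4): empty -> OK
All cells valid: yes

Answer: yes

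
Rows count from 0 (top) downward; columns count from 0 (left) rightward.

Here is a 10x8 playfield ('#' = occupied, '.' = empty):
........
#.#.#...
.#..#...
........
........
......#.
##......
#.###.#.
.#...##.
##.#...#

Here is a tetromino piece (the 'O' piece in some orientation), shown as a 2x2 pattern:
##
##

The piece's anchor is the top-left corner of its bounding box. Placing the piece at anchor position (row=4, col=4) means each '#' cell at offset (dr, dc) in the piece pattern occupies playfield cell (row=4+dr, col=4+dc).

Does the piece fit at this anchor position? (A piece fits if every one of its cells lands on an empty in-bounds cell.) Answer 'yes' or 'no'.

Check each piece cell at anchor (4, 4):
  offset (0,0) -> (4,4): empty -> OK
  offset (0,1) -> (4,5): empty -> OK
  offset (1,0) -> (5,4): empty -> OK
  offset (1,1) -> (5,5): empty -> OK
All cells valid: yes

Answer: yes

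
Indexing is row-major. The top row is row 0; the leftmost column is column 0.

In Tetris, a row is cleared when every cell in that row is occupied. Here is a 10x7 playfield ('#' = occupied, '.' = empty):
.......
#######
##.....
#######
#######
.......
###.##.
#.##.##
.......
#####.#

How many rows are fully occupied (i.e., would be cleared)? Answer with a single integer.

Answer: 3

Derivation:
Check each row:
  row 0: 7 empty cells -> not full
  row 1: 0 empty cells -> FULL (clear)
  row 2: 5 empty cells -> not full
  row 3: 0 empty cells -> FULL (clear)
  row 4: 0 empty cells -> FULL (clear)
  row 5: 7 empty cells -> not full
  row 6: 2 empty cells -> not full
  row 7: 2 empty cells -> not full
  row 8: 7 empty cells -> not full
  row 9: 1 empty cell -> not full
Total rows cleared: 3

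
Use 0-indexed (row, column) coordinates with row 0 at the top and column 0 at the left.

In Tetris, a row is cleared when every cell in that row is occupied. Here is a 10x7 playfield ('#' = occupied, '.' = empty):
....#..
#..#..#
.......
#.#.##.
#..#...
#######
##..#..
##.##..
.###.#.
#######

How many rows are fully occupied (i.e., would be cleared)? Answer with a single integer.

Check each row:
  row 0: 6 empty cells -> not full
  row 1: 4 empty cells -> not full
  row 2: 7 empty cells -> not full
  row 3: 3 empty cells -> not full
  row 4: 5 empty cells -> not full
  row 5: 0 empty cells -> FULL (clear)
  row 6: 4 empty cells -> not full
  row 7: 3 empty cells -> not full
  row 8: 3 empty cells -> not full
  row 9: 0 empty cells -> FULL (clear)
Total rows cleared: 2

Answer: 2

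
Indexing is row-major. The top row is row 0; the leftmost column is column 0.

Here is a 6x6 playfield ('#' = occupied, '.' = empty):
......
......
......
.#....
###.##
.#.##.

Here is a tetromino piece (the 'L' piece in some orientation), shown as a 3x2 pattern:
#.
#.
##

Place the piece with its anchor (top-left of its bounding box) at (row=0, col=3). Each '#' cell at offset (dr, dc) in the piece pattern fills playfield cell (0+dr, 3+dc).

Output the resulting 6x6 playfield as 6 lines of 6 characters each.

Answer: ...#..
...#..
...##.
.#....
###.##
.#.##.

Derivation:
Fill (0+0,3+0) = (0,3)
Fill (0+1,3+0) = (1,3)
Fill (0+2,3+0) = (2,3)
Fill (0+2,3+1) = (2,4)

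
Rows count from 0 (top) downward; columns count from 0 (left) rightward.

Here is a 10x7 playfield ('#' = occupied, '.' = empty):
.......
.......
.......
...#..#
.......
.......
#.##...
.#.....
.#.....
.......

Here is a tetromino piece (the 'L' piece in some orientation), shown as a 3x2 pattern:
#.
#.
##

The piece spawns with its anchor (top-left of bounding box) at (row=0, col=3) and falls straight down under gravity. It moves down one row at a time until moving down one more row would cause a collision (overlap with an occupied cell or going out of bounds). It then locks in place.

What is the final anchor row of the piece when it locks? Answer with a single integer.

Answer: 0

Derivation:
Spawn at (row=0, col=3). Try each row:
  row 0: fits
  row 1: blocked -> lock at row 0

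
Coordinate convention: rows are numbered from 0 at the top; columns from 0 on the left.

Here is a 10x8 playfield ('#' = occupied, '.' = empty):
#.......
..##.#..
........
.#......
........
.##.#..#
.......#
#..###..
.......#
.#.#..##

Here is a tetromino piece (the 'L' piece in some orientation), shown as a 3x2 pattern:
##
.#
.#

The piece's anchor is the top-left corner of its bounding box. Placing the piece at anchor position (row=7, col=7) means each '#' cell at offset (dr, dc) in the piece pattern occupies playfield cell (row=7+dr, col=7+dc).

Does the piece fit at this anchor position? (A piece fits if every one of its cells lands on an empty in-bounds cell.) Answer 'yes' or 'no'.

Check each piece cell at anchor (7, 7):
  offset (0,0) -> (7,7): empty -> OK
  offset (0,1) -> (7,8): out of bounds -> FAIL
  offset (1,1) -> (8,8): out of bounds -> FAIL
  offset (2,1) -> (9,8): out of bounds -> FAIL
All cells valid: no

Answer: no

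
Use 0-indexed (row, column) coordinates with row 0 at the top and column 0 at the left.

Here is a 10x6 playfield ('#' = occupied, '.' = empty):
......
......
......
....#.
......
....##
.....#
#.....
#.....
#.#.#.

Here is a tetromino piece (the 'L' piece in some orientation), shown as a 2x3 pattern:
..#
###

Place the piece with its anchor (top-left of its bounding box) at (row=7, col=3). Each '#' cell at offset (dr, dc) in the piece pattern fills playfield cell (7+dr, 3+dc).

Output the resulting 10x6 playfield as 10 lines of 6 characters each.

Answer: ......
......
......
....#.
......
....##
.....#
#....#
#..###
#.#.#.

Derivation:
Fill (7+0,3+2) = (7,5)
Fill (7+1,3+0) = (8,3)
Fill (7+1,3+1) = (8,4)
Fill (7+1,3+2) = (8,5)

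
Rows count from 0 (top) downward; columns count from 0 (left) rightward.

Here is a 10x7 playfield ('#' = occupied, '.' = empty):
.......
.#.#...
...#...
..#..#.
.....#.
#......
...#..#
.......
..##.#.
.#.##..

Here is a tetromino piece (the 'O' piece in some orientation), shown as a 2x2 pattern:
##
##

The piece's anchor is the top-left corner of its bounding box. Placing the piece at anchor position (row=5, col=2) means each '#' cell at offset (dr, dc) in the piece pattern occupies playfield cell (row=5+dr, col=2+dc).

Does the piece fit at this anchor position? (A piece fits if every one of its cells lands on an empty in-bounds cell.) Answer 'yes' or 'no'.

Check each piece cell at anchor (5, 2):
  offset (0,0) -> (5,2): empty -> OK
  offset (0,1) -> (5,3): empty -> OK
  offset (1,0) -> (6,2): empty -> OK
  offset (1,1) -> (6,3): occupied ('#') -> FAIL
All cells valid: no

Answer: no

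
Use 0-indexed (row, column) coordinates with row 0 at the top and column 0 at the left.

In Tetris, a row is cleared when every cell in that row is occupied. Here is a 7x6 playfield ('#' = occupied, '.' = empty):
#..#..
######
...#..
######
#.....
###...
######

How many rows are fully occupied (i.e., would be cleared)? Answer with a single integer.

Check each row:
  row 0: 4 empty cells -> not full
  row 1: 0 empty cells -> FULL (clear)
  row 2: 5 empty cells -> not full
  row 3: 0 empty cells -> FULL (clear)
  row 4: 5 empty cells -> not full
  row 5: 3 empty cells -> not full
  row 6: 0 empty cells -> FULL (clear)
Total rows cleared: 3

Answer: 3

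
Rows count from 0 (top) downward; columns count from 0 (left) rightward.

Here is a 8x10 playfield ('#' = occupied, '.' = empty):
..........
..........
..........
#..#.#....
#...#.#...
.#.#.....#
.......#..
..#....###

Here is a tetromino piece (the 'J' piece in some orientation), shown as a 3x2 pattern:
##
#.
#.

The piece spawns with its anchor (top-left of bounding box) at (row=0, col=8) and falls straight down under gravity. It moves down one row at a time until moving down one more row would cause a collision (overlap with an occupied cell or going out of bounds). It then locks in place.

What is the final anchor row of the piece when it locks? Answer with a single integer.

Answer: 4

Derivation:
Spawn at (row=0, col=8). Try each row:
  row 0: fits
  row 1: fits
  row 2: fits
  row 3: fits
  row 4: fits
  row 5: blocked -> lock at row 4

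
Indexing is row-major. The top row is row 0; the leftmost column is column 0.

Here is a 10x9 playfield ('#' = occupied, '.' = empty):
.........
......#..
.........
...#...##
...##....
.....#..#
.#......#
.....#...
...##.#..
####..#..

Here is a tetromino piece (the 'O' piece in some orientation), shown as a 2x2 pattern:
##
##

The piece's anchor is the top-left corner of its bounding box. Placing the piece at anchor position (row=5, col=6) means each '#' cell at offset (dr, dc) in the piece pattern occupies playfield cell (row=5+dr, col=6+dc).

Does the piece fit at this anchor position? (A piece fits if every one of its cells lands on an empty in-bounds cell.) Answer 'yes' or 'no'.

Answer: yes

Derivation:
Check each piece cell at anchor (5, 6):
  offset (0,0) -> (5,6): empty -> OK
  offset (0,1) -> (5,7): empty -> OK
  offset (1,0) -> (6,6): empty -> OK
  offset (1,1) -> (6,7): empty -> OK
All cells valid: yes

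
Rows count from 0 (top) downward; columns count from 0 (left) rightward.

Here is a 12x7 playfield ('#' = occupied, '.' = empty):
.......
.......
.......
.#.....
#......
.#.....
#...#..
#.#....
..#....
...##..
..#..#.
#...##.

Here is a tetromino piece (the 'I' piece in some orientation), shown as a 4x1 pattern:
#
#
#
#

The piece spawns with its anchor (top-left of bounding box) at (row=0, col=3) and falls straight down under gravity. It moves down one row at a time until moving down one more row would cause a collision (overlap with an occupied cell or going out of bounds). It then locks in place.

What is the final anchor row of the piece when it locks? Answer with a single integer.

Answer: 5

Derivation:
Spawn at (row=0, col=3). Try each row:
  row 0: fits
  row 1: fits
  row 2: fits
  row 3: fits
  row 4: fits
  row 5: fits
  row 6: blocked -> lock at row 5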